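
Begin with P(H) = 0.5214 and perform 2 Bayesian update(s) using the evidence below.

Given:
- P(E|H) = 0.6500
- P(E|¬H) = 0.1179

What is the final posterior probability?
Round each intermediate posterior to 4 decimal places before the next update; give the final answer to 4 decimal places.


Sequential Bayesian updating:

Initial prior: P(H) = 0.5214

Update 1:
  P(E) = 0.6500 × 0.5214 + 0.1179 × 0.4786 = 0.33891000 + 0.05642694 = 0.39533694
  P(H|E) = 0.33891000 / 0.39533694 = 0.8573

Update 2:
  P(E) = 0.6500 × 0.8573 + 0.1179 × 0.1427 = 0.55724500 + 0.01682433 = 0.57406933
  P(H|E) = 0.55724500 / 0.57406933 = 0.9707

Final posterior: 0.9707


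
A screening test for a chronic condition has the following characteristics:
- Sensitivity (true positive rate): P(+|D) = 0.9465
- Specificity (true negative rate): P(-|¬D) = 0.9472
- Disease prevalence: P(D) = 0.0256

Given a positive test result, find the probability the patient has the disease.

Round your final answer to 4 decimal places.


Let D = has disease, + = positive test

Given:
- P(D) = 0.0256 (prevalence)
- P(+|D) = 0.9465 (sensitivity)
- P(-|¬D) = 0.9472 (specificity)
- P(+|¬D) = 0.0528 (false positive rate = 1 - specificity)

Step 1: Find P(+)
P(+) = P(+|D)P(D) + P(+|¬D)P(¬D)
     = 0.9465 × 0.0256 + 0.0528 × 0.9744
     = 0.02423040 + 0.05144832
     = 0.07567872

Step 2: Apply Bayes' theorem for P(D|+)
P(D|+) = P(+|D)P(D) / P(+)
       = 0.02423040 / 0.07567872
       = 0.3202


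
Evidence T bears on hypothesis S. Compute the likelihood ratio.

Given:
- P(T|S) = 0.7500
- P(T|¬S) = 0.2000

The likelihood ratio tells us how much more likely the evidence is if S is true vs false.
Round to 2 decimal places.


Likelihood Ratio (LR) = P(T|S) / P(T|¬S)

LR = 0.7500 / 0.2000
   = 3.75

The evidence is 3.75 times more likely if S is true than if S is false.
Because LR exceeds 1, T is evidence for S.


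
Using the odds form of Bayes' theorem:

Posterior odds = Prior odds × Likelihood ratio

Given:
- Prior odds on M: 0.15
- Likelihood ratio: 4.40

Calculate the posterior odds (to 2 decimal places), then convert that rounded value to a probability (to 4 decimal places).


Step 1: Calculate posterior odds
Posterior odds = Prior odds × LR
               = 0.15 × 4.40
               = 0.66

Step 2: Convert to probability
P(M|E) = Posterior odds / (1 + Posterior odds)
       = 0.66 / (1 + 0.66)
       = 0.66 / 1.66
       = 0.3976

The evidence increased P(M) from 0.1304 to 0.3976.


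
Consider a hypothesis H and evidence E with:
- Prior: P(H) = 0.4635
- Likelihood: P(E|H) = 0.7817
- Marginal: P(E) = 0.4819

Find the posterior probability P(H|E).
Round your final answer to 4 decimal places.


Using Bayes' theorem:

P(H|E) = P(E|H) × P(H) / P(E)
       = 0.7817 × 0.4635 / 0.4819
       = 0.36231795 / 0.4819
       = 0.7519

The evidence strengthens our belief in H.
Prior: 0.4635 → Posterior: 0.7519


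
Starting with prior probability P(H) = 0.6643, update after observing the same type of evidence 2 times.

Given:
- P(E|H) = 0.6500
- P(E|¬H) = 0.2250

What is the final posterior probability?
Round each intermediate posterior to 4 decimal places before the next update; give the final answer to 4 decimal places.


Sequential Bayesian updating:

Initial prior: P(H) = 0.6643

Update 1:
  P(E) = 0.6500 × 0.6643 + 0.2250 × 0.3357 = 0.43179500 + 0.07553250 = 0.50732750
  P(H|E) = 0.43179500 / 0.50732750 = 0.8511

Update 2:
  P(E) = 0.6500 × 0.8511 + 0.2250 × 0.1489 = 0.55321500 + 0.03350250 = 0.58671750
  P(H|E) = 0.55321500 / 0.58671750 = 0.9429

Final posterior: 0.9429


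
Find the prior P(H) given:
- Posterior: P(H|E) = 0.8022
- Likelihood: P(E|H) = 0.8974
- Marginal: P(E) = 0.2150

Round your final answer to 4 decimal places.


From Bayes' theorem: P(H|E) = P(E|H) × P(H) / P(E)

Rearranging for P(H):
P(H) = P(H|E) × P(E) / P(E|H)
     = 0.8022 × 0.2150 / 0.8974
     = 0.17247300 / 0.8974
     = 0.1922


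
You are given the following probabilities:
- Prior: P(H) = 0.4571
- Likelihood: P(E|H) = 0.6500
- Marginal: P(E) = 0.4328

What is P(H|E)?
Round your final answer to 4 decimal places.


Using Bayes' theorem:

P(H|E) = P(E|H) × P(H) / P(E)
       = 0.6500 × 0.4571 / 0.4328
       = 0.29711500 / 0.4328
       = 0.6865

The evidence strengthens our belief in H.
Prior: 0.4571 → Posterior: 0.6865


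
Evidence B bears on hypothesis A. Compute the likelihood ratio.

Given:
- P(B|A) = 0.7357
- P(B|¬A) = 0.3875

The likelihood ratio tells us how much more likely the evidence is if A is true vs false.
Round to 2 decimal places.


Likelihood Ratio (LR) = P(B|A) / P(B|¬A)

LR = 0.7357 / 0.3875
   = 1.90

The evidence is 1.90 times more likely if A is true than if A is false.
Since LR > 1, the evidence supports A over ¬A.


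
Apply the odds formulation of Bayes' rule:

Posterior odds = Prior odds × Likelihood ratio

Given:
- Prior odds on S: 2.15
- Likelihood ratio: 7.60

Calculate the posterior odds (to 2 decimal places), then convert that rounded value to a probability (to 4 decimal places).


Step 1: Calculate posterior odds
Posterior odds = Prior odds × LR
               = 2.15 × 7.60
               = 16.34

Step 2: Convert to probability
P(S|E) = Posterior odds / (1 + Posterior odds)
       = 16.34 / (1 + 16.34)
       = 16.34 / 17.34
       = 0.9423

The evidence increased P(S) from 0.6825 to 0.9423.


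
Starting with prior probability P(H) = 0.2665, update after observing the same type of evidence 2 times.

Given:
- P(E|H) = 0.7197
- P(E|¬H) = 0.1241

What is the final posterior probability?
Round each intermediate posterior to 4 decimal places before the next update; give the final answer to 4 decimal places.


Sequential Bayesian updating:

Initial prior: P(H) = 0.2665

Update 1:
  P(E) = 0.7197 × 0.2665 + 0.1241 × 0.7335 = 0.19180005 + 0.09102735 = 0.28282740
  P(H|E) = 0.19180005 / 0.28282740 = 0.6782

Update 2:
  P(E) = 0.7197 × 0.6782 + 0.1241 × 0.3218 = 0.48810054 + 0.03993538 = 0.52803592
  P(H|E) = 0.48810054 / 0.52803592 = 0.9244

Final posterior: 0.9244


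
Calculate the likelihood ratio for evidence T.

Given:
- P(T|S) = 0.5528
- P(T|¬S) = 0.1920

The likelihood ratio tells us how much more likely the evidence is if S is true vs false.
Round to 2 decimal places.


Likelihood Ratio (LR) = P(T|S) / P(T|¬S)

LR = 0.5528 / 0.1920
   = 2.88

The evidence is 2.88 times more likely if S is true than if S is false.
LR > 1, so observing T raises the odds in favor of S.


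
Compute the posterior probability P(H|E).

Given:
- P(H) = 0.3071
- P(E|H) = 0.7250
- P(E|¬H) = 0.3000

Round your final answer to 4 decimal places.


Bayes' theorem: P(H|E) = P(E|H) × P(H) / P(E)

Step 1: Calculate P(E) using law of total probability
P(E) = P(E|H)P(H) + P(E|¬H)P(¬H)
     = 0.7250 × 0.3071 + 0.3000 × 0.6929
     = 0.22264750 + 0.20787000
     = 0.43051750

Step 2: Apply Bayes' theorem
P(H|E) = P(E|H) × P(H) / P(E)
       = 0.22264750 / 0.43051750
       = 0.5172


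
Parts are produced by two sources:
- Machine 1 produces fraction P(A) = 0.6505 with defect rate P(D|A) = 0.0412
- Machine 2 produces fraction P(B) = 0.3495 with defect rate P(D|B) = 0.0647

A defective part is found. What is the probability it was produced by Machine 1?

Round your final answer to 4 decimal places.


Let A = from Machine 1, D = defective

Given:
- P(A) = 0.6505, P(B) = 0.3495
- P(D|A) = 0.0412, P(D|B) = 0.0647

Step 1: Find P(D)
P(D) = P(D|A)P(A) + P(D|B)P(B)
     = 0.0412 × 0.6505 + 0.0647 × 0.3495
     = 0.02680060 + 0.02261265
     = 0.04941325

Step 2: Apply Bayes' theorem
P(A|D) = P(D|A)P(A) / P(D)
       = 0.02680060 / 0.04941325
       = 0.5424


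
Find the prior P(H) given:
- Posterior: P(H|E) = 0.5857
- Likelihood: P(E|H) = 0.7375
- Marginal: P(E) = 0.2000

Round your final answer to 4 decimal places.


From Bayes' theorem: P(H|E) = P(E|H) × P(H) / P(E)

Rearranging for P(H):
P(H) = P(H|E) × P(E) / P(E|H)
     = 0.5857 × 0.2000 / 0.7375
     = 0.11714000 / 0.7375
     = 0.1588


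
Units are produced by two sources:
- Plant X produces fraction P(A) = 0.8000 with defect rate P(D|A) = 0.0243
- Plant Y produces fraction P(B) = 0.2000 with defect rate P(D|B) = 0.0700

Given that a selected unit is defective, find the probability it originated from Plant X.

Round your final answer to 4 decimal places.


Let A = from Plant X, D = defective

Given:
- P(A) = 0.8000, P(B) = 0.2000
- P(D|A) = 0.0243, P(D|B) = 0.0700

Step 1: Find P(D)
P(D) = P(D|A)P(A) + P(D|B)P(B)
     = 0.0243 × 0.8000 + 0.0700 × 0.2000
     = 0.01944000 + 0.01400000
     = 0.03344000

Step 2: Apply Bayes' theorem
P(A|D) = P(D|A)P(A) / P(D)
       = 0.01944000 / 0.03344000
       = 0.5813


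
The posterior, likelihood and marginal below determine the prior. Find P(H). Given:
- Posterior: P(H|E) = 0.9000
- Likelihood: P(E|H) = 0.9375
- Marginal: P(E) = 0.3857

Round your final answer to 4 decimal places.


From Bayes' theorem: P(H|E) = P(E|H) × P(H) / P(E)

Rearranging for P(H):
P(H) = P(H|E) × P(E) / P(E|H)
     = 0.9000 × 0.3857 / 0.9375
     = 0.34713000 / 0.9375
     = 0.3703


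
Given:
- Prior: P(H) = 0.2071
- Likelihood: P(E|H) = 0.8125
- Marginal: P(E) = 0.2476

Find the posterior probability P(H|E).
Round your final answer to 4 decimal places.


Using Bayes' theorem:

P(H|E) = P(E|H) × P(H) / P(E)
       = 0.8125 × 0.2071 / 0.2476
       = 0.16826875 / 0.2476
       = 0.6796

The evidence strengthens our belief in H.
Prior: 0.2071 → Posterior: 0.6796


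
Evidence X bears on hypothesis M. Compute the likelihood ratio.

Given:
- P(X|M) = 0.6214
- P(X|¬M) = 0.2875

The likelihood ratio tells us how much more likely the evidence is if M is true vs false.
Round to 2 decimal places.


Likelihood Ratio (LR) = P(X|M) / P(X|¬M)

LR = 0.6214 / 0.2875
   = 2.16

The evidence is 2.16 times more likely if M is true than if M is false.
Because LR exceeds 1, X is evidence for M.


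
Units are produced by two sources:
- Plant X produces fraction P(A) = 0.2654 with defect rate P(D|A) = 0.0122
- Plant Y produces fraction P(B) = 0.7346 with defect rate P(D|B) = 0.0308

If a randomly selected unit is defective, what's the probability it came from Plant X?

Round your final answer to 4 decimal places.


Let A = from Plant X, D = defective

Given:
- P(A) = 0.2654, P(B) = 0.7346
- P(D|A) = 0.0122, P(D|B) = 0.0308

Step 1: Find P(D)
P(D) = P(D|A)P(A) + P(D|B)P(B)
     = 0.0122 × 0.2654 + 0.0308 × 0.7346
     = 0.00323788 + 0.02262568
     = 0.02586356

Step 2: Apply Bayes' theorem
P(A|D) = P(D|A)P(A) / P(D)
       = 0.00323788 / 0.02586356
       = 0.1252


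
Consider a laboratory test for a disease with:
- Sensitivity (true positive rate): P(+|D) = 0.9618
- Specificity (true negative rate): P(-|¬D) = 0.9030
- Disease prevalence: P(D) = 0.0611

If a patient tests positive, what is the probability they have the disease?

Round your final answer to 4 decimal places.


Let D = has disease, + = positive test

Given:
- P(D) = 0.0611 (prevalence)
- P(+|D) = 0.9618 (sensitivity)
- P(-|¬D) = 0.9030 (specificity)
- P(+|¬D) = 0.0970 (false positive rate = 1 - specificity)

Step 1: Find P(+)
P(+) = P(+|D)P(D) + P(+|¬D)P(¬D)
     = 0.9618 × 0.0611 + 0.0970 × 0.9389
     = 0.05876598 + 0.09107330
     = 0.14983928

Step 2: Apply Bayes' theorem for P(D|+)
P(D|+) = P(+|D)P(D) / P(+)
       = 0.05876598 / 0.14983928
       = 0.3922


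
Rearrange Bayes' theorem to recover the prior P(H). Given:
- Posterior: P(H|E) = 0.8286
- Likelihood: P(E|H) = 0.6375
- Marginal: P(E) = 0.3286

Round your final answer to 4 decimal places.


From Bayes' theorem: P(H|E) = P(E|H) × P(H) / P(E)

Rearranging for P(H):
P(H) = P(H|E) × P(E) / P(E|H)
     = 0.8286 × 0.3286 / 0.6375
     = 0.27227796 / 0.6375
     = 0.4271


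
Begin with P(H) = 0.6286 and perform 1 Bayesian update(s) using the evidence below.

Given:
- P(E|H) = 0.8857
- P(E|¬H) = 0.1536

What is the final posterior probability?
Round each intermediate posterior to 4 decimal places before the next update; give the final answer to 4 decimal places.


Sequential Bayesian updating:

Initial prior: P(H) = 0.6286

Update 1:
  P(E) = 0.8857 × 0.6286 + 0.1536 × 0.3714 = 0.55675102 + 0.05704704 = 0.61379806
  P(H|E) = 0.55675102 / 0.61379806 = 0.9071

Final posterior: 0.9071


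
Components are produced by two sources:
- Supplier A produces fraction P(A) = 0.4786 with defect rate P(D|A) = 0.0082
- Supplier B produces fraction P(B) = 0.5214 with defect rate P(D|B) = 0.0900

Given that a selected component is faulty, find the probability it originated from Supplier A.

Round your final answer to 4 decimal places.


Let A = from Supplier A, D = faulty

Given:
- P(A) = 0.4786, P(B) = 0.5214
- P(D|A) = 0.0082, P(D|B) = 0.0900

Step 1: Find P(D)
P(D) = P(D|A)P(A) + P(D|B)P(B)
     = 0.0082 × 0.4786 + 0.0900 × 0.5214
     = 0.00392452 + 0.04692600
     = 0.05085052

Step 2: Apply Bayes' theorem
P(A|D) = P(D|A)P(A) / P(D)
       = 0.00392452 / 0.05085052
       = 0.0772


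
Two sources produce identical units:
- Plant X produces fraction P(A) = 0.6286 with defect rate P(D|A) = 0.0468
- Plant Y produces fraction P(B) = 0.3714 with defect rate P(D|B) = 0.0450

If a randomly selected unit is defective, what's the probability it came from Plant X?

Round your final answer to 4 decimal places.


Let A = from Plant X, D = defective

Given:
- P(A) = 0.6286, P(B) = 0.3714
- P(D|A) = 0.0468, P(D|B) = 0.0450

Step 1: Find P(D)
P(D) = P(D|A)P(A) + P(D|B)P(B)
     = 0.0468 × 0.6286 + 0.0450 × 0.3714
     = 0.02941848 + 0.01671300
     = 0.04613148

Step 2: Apply Bayes' theorem
P(A|D) = P(D|A)P(A) / P(D)
       = 0.02941848 / 0.04613148
       = 0.6377


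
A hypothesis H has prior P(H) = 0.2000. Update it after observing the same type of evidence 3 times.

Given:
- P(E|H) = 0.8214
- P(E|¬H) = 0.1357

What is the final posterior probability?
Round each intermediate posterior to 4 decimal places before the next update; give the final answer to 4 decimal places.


Sequential Bayesian updating:

Initial prior: P(H) = 0.2000

Update 1:
  P(E) = 0.8214 × 0.2000 + 0.1357 × 0.8000 = 0.16428000 + 0.10856000 = 0.27284000
  P(H|E) = 0.16428000 / 0.27284000 = 0.6021

Update 2:
  P(E) = 0.8214 × 0.6021 + 0.1357 × 0.3979 = 0.49456494 + 0.05399503 = 0.54855997
  P(H|E) = 0.49456494 / 0.54855997 = 0.9016

Update 3:
  P(E) = 0.8214 × 0.9016 + 0.1357 × 0.0984 = 0.74057424 + 0.01335288 = 0.75392712
  P(H|E) = 0.74057424 / 0.75392712 = 0.9823

Final posterior: 0.9823


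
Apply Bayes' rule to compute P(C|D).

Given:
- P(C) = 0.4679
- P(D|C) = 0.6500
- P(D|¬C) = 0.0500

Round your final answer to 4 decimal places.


Bayes' theorem: P(C|D) = P(D|C) × P(C) / P(D)

Step 1: Calculate P(D) using law of total probability
P(D) = P(D|C)P(C) + P(D|¬C)P(¬C)
     = 0.6500 × 0.4679 + 0.0500 × 0.5321
     = 0.30413500 + 0.02660500
     = 0.33074000

Step 2: Apply Bayes' theorem
P(C|D) = P(D|C) × P(C) / P(D)
       = 0.30413500 / 0.33074000
       = 0.9196


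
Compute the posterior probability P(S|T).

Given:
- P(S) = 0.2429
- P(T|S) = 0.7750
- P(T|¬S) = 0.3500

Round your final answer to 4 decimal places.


Bayes' theorem: P(S|T) = P(T|S) × P(S) / P(T)

Step 1: Calculate P(T) using law of total probability
P(T) = P(T|S)P(S) + P(T|¬S)P(¬S)
     = 0.7750 × 0.2429 + 0.3500 × 0.7571
     = 0.18824750 + 0.26498500
     = 0.45323250

Step 2: Apply Bayes' theorem
P(S|T) = P(T|S) × P(S) / P(T)
       = 0.18824750 / 0.45323250
       = 0.4153


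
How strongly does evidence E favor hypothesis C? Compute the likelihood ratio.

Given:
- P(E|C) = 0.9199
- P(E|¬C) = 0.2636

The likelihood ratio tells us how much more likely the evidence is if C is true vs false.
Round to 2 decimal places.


Likelihood Ratio (LR) = P(E|C) / P(E|¬C)

LR = 0.9199 / 0.2636
   = 3.49

The evidence is 3.49 times more likely if C is true than if C is false.
Since LR > 1, the evidence supports C over ¬C.


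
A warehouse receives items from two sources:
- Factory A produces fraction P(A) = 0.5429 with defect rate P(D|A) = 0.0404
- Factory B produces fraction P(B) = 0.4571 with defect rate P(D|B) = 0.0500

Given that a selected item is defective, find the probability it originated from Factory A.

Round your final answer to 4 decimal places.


Let A = from Factory A, D = defective

Given:
- P(A) = 0.5429, P(B) = 0.4571
- P(D|A) = 0.0404, P(D|B) = 0.0500

Step 1: Find P(D)
P(D) = P(D|A)P(A) + P(D|B)P(B)
     = 0.0404 × 0.5429 + 0.0500 × 0.4571
     = 0.02193316 + 0.02285500
     = 0.04478816

Step 2: Apply Bayes' theorem
P(A|D) = P(D|A)P(A) / P(D)
       = 0.02193316 / 0.04478816
       = 0.4897


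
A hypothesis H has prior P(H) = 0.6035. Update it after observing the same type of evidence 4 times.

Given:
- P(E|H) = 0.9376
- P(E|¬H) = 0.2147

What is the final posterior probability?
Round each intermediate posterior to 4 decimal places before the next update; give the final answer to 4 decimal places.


Sequential Bayesian updating:

Initial prior: P(H) = 0.6035

Update 1:
  P(E) = 0.9376 × 0.6035 + 0.2147 × 0.3965 = 0.56584160 + 0.08512855 = 0.65097015
  P(H|E) = 0.56584160 / 0.65097015 = 0.8692

Update 2:
  P(E) = 0.9376 × 0.8692 + 0.2147 × 0.1308 = 0.81496192 + 0.02808276 = 0.84304468
  P(H|E) = 0.81496192 / 0.84304468 = 0.9667

Update 3:
  P(E) = 0.9376 × 0.9667 + 0.2147 × 0.0333 = 0.90637792 + 0.00714951 = 0.91352743
  P(H|E) = 0.90637792 / 0.91352743 = 0.9922

Update 4:
  P(E) = 0.9376 × 0.9922 + 0.2147 × 0.0078 = 0.93028672 + 0.00167466 = 0.93196138
  P(H|E) = 0.93028672 / 0.93196138 = 0.9982

Final posterior: 0.9982


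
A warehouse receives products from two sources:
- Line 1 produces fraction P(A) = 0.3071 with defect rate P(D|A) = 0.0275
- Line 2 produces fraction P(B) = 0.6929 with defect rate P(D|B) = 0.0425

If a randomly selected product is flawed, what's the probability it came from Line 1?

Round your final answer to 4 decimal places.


Let A = from Line 1, D = flawed

Given:
- P(A) = 0.3071, P(B) = 0.6929
- P(D|A) = 0.0275, P(D|B) = 0.0425

Step 1: Find P(D)
P(D) = P(D|A)P(A) + P(D|B)P(B)
     = 0.0275 × 0.3071 + 0.0425 × 0.6929
     = 0.00844525 + 0.02944825
     = 0.03789350

Step 2: Apply Bayes' theorem
P(A|D) = P(D|A)P(A) / P(D)
       = 0.00844525 / 0.03789350
       = 0.2229


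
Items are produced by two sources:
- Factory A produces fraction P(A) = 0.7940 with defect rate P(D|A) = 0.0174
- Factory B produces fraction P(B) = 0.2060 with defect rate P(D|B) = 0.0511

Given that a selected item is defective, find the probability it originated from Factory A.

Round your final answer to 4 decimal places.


Let A = from Factory A, D = defective

Given:
- P(A) = 0.7940, P(B) = 0.2060
- P(D|A) = 0.0174, P(D|B) = 0.0511

Step 1: Find P(D)
P(D) = P(D|A)P(A) + P(D|B)P(B)
     = 0.0174 × 0.7940 + 0.0511 × 0.2060
     = 0.01381560 + 0.01052660
     = 0.02434220

Step 2: Apply Bayes' theorem
P(A|D) = P(D|A)P(A) / P(D)
       = 0.01381560 / 0.02434220
       = 0.5676


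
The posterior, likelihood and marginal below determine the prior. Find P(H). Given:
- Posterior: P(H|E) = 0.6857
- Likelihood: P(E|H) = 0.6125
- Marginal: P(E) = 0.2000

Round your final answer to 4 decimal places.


From Bayes' theorem: P(H|E) = P(E|H) × P(H) / P(E)

Rearranging for P(H):
P(H) = P(H|E) × P(E) / P(E|H)
     = 0.6857 × 0.2000 / 0.6125
     = 0.13714000 / 0.6125
     = 0.2239


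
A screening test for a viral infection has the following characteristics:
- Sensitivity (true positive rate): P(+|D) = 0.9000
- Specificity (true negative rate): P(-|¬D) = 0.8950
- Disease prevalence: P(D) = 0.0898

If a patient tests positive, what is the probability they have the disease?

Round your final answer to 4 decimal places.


Let D = has disease, + = positive test

Given:
- P(D) = 0.0898 (prevalence)
- P(+|D) = 0.9000 (sensitivity)
- P(-|¬D) = 0.8950 (specificity)
- P(+|¬D) = 0.1050 (false positive rate = 1 - specificity)

Step 1: Find P(+)
P(+) = P(+|D)P(D) + P(+|¬D)P(¬D)
     = 0.9000 × 0.0898 + 0.1050 × 0.9102
     = 0.08082000 + 0.09557100
     = 0.17639100

Step 2: Apply Bayes' theorem for P(D|+)
P(D|+) = P(+|D)P(D) / P(+)
       = 0.08082000 / 0.17639100
       = 0.4582


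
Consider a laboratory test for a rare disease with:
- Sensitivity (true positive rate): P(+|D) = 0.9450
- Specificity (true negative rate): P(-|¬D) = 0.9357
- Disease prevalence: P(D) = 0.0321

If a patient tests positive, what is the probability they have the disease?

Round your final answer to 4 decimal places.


Let D = has disease, + = positive test

Given:
- P(D) = 0.0321 (prevalence)
- P(+|D) = 0.9450 (sensitivity)
- P(-|¬D) = 0.9357 (specificity)
- P(+|¬D) = 0.0643 (false positive rate = 1 - specificity)

Step 1: Find P(+)
P(+) = P(+|D)P(D) + P(+|¬D)P(¬D)
     = 0.9450 × 0.0321 + 0.0643 × 0.9679
     = 0.03033450 + 0.06223597
     = 0.09257047

Step 2: Apply Bayes' theorem for P(D|+)
P(D|+) = P(+|D)P(D) / P(+)
       = 0.03033450 / 0.09257047
       = 0.3277


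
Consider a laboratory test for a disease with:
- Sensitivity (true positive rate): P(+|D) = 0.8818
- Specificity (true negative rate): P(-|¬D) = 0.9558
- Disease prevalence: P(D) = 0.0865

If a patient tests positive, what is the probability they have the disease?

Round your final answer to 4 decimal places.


Let D = has disease, + = positive test

Given:
- P(D) = 0.0865 (prevalence)
- P(+|D) = 0.8818 (sensitivity)
- P(-|¬D) = 0.9558 (specificity)
- P(+|¬D) = 0.0442 (false positive rate = 1 - specificity)

Step 1: Find P(+)
P(+) = P(+|D)P(D) + P(+|¬D)P(¬D)
     = 0.8818 × 0.0865 + 0.0442 × 0.9135
     = 0.07627570 + 0.04037670
     = 0.11665240

Step 2: Apply Bayes' theorem for P(D|+)
P(D|+) = P(+|D)P(D) / P(+)
       = 0.07627570 / 0.11665240
       = 0.6539


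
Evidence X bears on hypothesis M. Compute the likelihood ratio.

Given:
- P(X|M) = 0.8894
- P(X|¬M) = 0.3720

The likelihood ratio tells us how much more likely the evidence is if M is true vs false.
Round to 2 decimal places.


Likelihood Ratio (LR) = P(X|M) / P(X|¬M)

LR = 0.8894 / 0.3720
   = 2.39

The evidence is 2.39 times more likely if M is true than if M is false.
LR > 1, so observing X raises the odds in favor of M.


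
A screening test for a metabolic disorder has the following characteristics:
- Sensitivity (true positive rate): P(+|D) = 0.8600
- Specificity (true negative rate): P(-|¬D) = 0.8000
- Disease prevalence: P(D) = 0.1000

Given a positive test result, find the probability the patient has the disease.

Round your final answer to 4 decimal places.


Let D = has disease, + = positive test

Given:
- P(D) = 0.1000 (prevalence)
- P(+|D) = 0.8600 (sensitivity)
- P(-|¬D) = 0.8000 (specificity)
- P(+|¬D) = 0.2000 (false positive rate = 1 - specificity)

Step 1: Find P(+)
P(+) = P(+|D)P(D) + P(+|¬D)P(¬D)
     = 0.8600 × 0.1000 + 0.2000 × 0.9000
     = 0.08600000 + 0.18000000
     = 0.26600000

Step 2: Apply Bayes' theorem for P(D|+)
P(D|+) = P(+|D)P(D) / P(+)
       = 0.08600000 / 0.26600000
       = 0.3233


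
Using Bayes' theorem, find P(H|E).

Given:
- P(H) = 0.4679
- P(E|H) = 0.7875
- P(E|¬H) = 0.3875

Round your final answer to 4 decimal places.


Bayes' theorem: P(H|E) = P(E|H) × P(H) / P(E)

Step 1: Calculate P(E) using law of total probability
P(E) = P(E|H)P(H) + P(E|¬H)P(¬H)
     = 0.7875 × 0.4679 + 0.3875 × 0.5321
     = 0.36847125 + 0.20618875
     = 0.57466000

Step 2: Apply Bayes' theorem
P(H|E) = P(E|H) × P(H) / P(E)
       = 0.36847125 / 0.57466000
       = 0.6412


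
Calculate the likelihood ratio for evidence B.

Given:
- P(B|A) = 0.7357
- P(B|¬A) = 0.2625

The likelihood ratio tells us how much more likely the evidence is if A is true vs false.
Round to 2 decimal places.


Likelihood Ratio (LR) = P(B|A) / P(B|¬A)

LR = 0.7357 / 0.2625
   = 2.80

The evidence is 2.80 times more likely if A is true than if A is false.
LR > 1, so observing B raises the odds in favor of A.


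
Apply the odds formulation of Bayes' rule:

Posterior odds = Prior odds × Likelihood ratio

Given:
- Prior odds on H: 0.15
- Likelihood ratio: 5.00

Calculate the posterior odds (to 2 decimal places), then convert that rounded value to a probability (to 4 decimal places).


Step 1: Calculate posterior odds
Posterior odds = Prior odds × LR
               = 0.15 × 5.00
               = 0.75

Step 2: Convert to probability
P(H|E) = Posterior odds / (1 + Posterior odds)
       = 0.75 / (1 + 0.75)
       = 0.75 / 1.75
       = 0.4286

The evidence increased P(H) from 0.1304 to 0.4286.


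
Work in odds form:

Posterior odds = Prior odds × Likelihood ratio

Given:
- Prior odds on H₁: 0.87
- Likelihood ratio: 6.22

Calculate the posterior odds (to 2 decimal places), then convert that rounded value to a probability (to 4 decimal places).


Step 1: Calculate posterior odds
Posterior odds = Prior odds × LR
               = 0.87 × 6.22
               = 5.41

Step 2: Convert to probability
P(H₁|E) = Posterior odds / (1 + Posterior odds)
       = 5.41 / (1 + 5.41)
       = 5.41 / 6.41
       = 0.8440

The evidence increased P(H₁) from 0.4652 to 0.8440.


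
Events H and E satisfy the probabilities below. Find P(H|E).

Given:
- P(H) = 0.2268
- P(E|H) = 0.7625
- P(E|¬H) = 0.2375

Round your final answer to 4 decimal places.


Bayes' theorem: P(H|E) = P(E|H) × P(H) / P(E)

Step 1: Calculate P(E) using law of total probability
P(E) = P(E|H)P(H) + P(E|¬H)P(¬H)
     = 0.7625 × 0.2268 + 0.2375 × 0.7732
     = 0.17293500 + 0.18363500
     = 0.35657000

Step 2: Apply Bayes' theorem
P(H|E) = P(E|H) × P(H) / P(E)
       = 0.17293500 / 0.35657000
       = 0.4850


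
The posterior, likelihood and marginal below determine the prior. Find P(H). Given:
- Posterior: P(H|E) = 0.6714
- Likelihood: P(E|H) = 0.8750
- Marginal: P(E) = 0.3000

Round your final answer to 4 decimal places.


From Bayes' theorem: P(H|E) = P(E|H) × P(H) / P(E)

Rearranging for P(H):
P(H) = P(H|E) × P(E) / P(E|H)
     = 0.6714 × 0.3000 / 0.8750
     = 0.20142000 / 0.8750
     = 0.2302


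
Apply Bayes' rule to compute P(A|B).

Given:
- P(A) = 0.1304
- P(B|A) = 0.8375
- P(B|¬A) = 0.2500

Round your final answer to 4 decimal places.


Bayes' theorem: P(A|B) = P(B|A) × P(A) / P(B)

Step 1: Calculate P(B) using law of total probability
P(B) = P(B|A)P(A) + P(B|¬A)P(¬A)
     = 0.8375 × 0.1304 + 0.2500 × 0.8696
     = 0.10921000 + 0.21740000
     = 0.32661000

Step 2: Apply Bayes' theorem
P(A|B) = P(B|A) × P(A) / P(B)
       = 0.10921000 / 0.32661000
       = 0.3344


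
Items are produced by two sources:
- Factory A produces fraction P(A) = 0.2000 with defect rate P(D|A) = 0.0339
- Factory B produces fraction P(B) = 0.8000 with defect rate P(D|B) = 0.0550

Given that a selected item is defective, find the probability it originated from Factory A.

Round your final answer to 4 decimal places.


Let A = from Factory A, D = defective

Given:
- P(A) = 0.2000, P(B) = 0.8000
- P(D|A) = 0.0339, P(D|B) = 0.0550

Step 1: Find P(D)
P(D) = P(D|A)P(A) + P(D|B)P(B)
     = 0.0339 × 0.2000 + 0.0550 × 0.8000
     = 0.00678000 + 0.04400000
     = 0.05078000

Step 2: Apply Bayes' theorem
P(A|D) = P(D|A)P(A) / P(D)
       = 0.00678000 / 0.05078000
       = 0.1335


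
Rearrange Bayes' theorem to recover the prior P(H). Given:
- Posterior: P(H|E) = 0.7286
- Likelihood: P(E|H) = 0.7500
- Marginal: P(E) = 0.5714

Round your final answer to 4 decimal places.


From Bayes' theorem: P(H|E) = P(E|H) × P(H) / P(E)

Rearranging for P(H):
P(H) = P(H|E) × P(E) / P(E|H)
     = 0.7286 × 0.5714 / 0.7500
     = 0.41632204 / 0.7500
     = 0.5551


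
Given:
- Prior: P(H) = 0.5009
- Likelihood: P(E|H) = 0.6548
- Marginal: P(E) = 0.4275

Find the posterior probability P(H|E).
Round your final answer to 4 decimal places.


Using Bayes' theorem:

P(H|E) = P(E|H) × P(H) / P(E)
       = 0.6548 × 0.5009 / 0.4275
       = 0.32798932 / 0.4275
       = 0.7672

The evidence strengthens our belief in H.
Prior: 0.5009 → Posterior: 0.7672


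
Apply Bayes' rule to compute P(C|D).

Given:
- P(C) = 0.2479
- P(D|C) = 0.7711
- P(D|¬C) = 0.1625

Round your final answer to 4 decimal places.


Bayes' theorem: P(C|D) = P(D|C) × P(C) / P(D)

Step 1: Calculate P(D) using law of total probability
P(D) = P(D|C)P(C) + P(D|¬C)P(¬C)
     = 0.7711 × 0.2479 + 0.1625 × 0.7521
     = 0.19115569 + 0.12221625
     = 0.31337194

Step 2: Apply Bayes' theorem
P(C|D) = P(D|C) × P(C) / P(D)
       = 0.19115569 / 0.31337194
       = 0.6100


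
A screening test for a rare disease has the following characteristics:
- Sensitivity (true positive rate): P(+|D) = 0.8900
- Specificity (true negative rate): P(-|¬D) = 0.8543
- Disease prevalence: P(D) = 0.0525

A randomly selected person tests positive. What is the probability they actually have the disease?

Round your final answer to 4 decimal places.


Let D = has disease, + = positive test

Given:
- P(D) = 0.0525 (prevalence)
- P(+|D) = 0.8900 (sensitivity)
- P(-|¬D) = 0.8543 (specificity)
- P(+|¬D) = 0.1457 (false positive rate = 1 - specificity)

Step 1: Find P(+)
P(+) = P(+|D)P(D) + P(+|¬D)P(¬D)
     = 0.8900 × 0.0525 + 0.1457 × 0.9475
     = 0.04672500 + 0.13805075
     = 0.18477575

Step 2: Apply Bayes' theorem for P(D|+)
P(D|+) = P(+|D)P(D) / P(+)
       = 0.04672500 / 0.18477575
       = 0.2529


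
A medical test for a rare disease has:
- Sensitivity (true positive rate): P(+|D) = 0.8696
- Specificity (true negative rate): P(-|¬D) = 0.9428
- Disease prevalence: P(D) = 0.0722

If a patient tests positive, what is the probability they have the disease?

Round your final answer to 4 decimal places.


Let D = has disease, + = positive test

Given:
- P(D) = 0.0722 (prevalence)
- P(+|D) = 0.8696 (sensitivity)
- P(-|¬D) = 0.9428 (specificity)
- P(+|¬D) = 0.0572 (false positive rate = 1 - specificity)

Step 1: Find P(+)
P(+) = P(+|D)P(D) + P(+|¬D)P(¬D)
     = 0.8696 × 0.0722 + 0.0572 × 0.9278
     = 0.06278512 + 0.05307016
     = 0.11585528

Step 2: Apply Bayes' theorem for P(D|+)
P(D|+) = P(+|D)P(D) / P(+)
       = 0.06278512 / 0.11585528
       = 0.5419


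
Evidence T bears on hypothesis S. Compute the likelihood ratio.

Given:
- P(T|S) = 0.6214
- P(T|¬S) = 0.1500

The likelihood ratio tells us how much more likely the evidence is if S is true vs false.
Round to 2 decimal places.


Likelihood Ratio (LR) = P(T|S) / P(T|¬S)

LR = 0.6214 / 0.1500
   = 4.14

The evidence is 4.14 times more likely if S is true than if S is false.
Because LR exceeds 1, T is evidence for S.


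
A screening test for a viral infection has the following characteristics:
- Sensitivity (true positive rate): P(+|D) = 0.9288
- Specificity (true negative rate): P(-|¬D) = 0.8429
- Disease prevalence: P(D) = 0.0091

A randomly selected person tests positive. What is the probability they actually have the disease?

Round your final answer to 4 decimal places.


Let D = has disease, + = positive test

Given:
- P(D) = 0.0091 (prevalence)
- P(+|D) = 0.9288 (sensitivity)
- P(-|¬D) = 0.8429 (specificity)
- P(+|¬D) = 0.1571 (false positive rate = 1 - specificity)

Step 1: Find P(+)
P(+) = P(+|D)P(D) + P(+|¬D)P(¬D)
     = 0.9288 × 0.0091 + 0.1571 × 0.9909
     = 0.00845208 + 0.15567039
     = 0.16412247

Step 2: Apply Bayes' theorem for P(D|+)
P(D|+) = P(+|D)P(D) / P(+)
       = 0.00845208 / 0.16412247
       = 0.0515


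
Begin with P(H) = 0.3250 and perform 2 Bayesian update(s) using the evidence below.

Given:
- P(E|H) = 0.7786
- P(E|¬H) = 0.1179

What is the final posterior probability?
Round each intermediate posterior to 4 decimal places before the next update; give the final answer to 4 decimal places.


Sequential Bayesian updating:

Initial prior: P(H) = 0.3250

Update 1:
  P(E) = 0.7786 × 0.3250 + 0.1179 × 0.6750 = 0.25304500 + 0.07958250 = 0.33262750
  P(H|E) = 0.25304500 / 0.33262750 = 0.7607

Update 2:
  P(E) = 0.7786 × 0.7607 + 0.1179 × 0.2393 = 0.59228102 + 0.02821347 = 0.62049449
  P(H|E) = 0.59228102 / 0.62049449 = 0.9545

Final posterior: 0.9545


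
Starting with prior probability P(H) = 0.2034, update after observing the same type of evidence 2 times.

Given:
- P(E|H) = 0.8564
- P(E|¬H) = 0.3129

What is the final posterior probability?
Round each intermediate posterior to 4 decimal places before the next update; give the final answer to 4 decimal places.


Sequential Bayesian updating:

Initial prior: P(H) = 0.2034

Update 1:
  P(E) = 0.8564 × 0.2034 + 0.3129 × 0.7966 = 0.17419176 + 0.24925614 = 0.42344790
  P(H|E) = 0.17419176 / 0.42344790 = 0.4114

Update 2:
  P(E) = 0.8564 × 0.4114 + 0.3129 × 0.5886 = 0.35232296 + 0.18417294 = 0.53649590
  P(H|E) = 0.35232296 / 0.53649590 = 0.6567

Final posterior: 0.6567


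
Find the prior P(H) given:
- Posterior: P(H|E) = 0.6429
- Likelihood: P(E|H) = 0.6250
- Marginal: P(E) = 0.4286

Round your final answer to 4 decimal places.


From Bayes' theorem: P(H|E) = P(E|H) × P(H) / P(E)

Rearranging for P(H):
P(H) = P(H|E) × P(E) / P(E|H)
     = 0.6429 × 0.4286 / 0.6250
     = 0.27554694 / 0.6250
     = 0.4409


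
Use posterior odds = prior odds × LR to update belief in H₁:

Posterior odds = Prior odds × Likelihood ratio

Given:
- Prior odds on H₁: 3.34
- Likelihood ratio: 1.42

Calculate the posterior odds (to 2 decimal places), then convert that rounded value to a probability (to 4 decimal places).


Step 1: Calculate posterior odds
Posterior odds = Prior odds × LR
               = 3.34 × 1.42
               = 4.74

Step 2: Convert to probability
P(H₁|E) = Posterior odds / (1 + Posterior odds)
       = 4.74 / (1 + 4.74)
       = 4.74 / 5.74
       = 0.8258

The evidence increased P(H₁) from 0.7696 to 0.8258.


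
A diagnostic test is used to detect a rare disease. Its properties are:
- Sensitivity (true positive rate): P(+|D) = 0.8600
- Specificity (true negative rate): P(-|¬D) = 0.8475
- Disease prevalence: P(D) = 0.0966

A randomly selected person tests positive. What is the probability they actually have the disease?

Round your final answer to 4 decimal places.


Let D = has disease, + = positive test

Given:
- P(D) = 0.0966 (prevalence)
- P(+|D) = 0.8600 (sensitivity)
- P(-|¬D) = 0.8475 (specificity)
- P(+|¬D) = 0.1525 (false positive rate = 1 - specificity)

Step 1: Find P(+)
P(+) = P(+|D)P(D) + P(+|¬D)P(¬D)
     = 0.8600 × 0.0966 + 0.1525 × 0.9034
     = 0.08307600 + 0.13776850
     = 0.22084450

Step 2: Apply Bayes' theorem for P(D|+)
P(D|+) = P(+|D)P(D) / P(+)
       = 0.08307600 / 0.22084450
       = 0.3762


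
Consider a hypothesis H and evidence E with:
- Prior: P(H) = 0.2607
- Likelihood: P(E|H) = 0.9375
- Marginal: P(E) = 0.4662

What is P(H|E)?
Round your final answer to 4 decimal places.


Using Bayes' theorem:

P(H|E) = P(E|H) × P(H) / P(E)
       = 0.9375 × 0.2607 / 0.4662
       = 0.24440625 / 0.4662
       = 0.5243

The evidence strengthens our belief in H.
Prior: 0.2607 → Posterior: 0.5243


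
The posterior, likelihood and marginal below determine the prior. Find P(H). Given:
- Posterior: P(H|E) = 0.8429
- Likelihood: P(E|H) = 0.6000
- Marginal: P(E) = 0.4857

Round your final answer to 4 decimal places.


From Bayes' theorem: P(H|E) = P(E|H) × P(H) / P(E)

Rearranging for P(H):
P(H) = P(H|E) × P(E) / P(E|H)
     = 0.8429 × 0.4857 / 0.6000
     = 0.40939653 / 0.6000
     = 0.6823


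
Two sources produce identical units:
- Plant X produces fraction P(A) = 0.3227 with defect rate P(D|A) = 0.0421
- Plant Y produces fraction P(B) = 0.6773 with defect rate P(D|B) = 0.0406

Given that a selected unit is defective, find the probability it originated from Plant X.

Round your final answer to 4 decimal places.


Let A = from Plant X, D = defective

Given:
- P(A) = 0.3227, P(B) = 0.6773
- P(D|A) = 0.0421, P(D|B) = 0.0406

Step 1: Find P(D)
P(D) = P(D|A)P(A) + P(D|B)P(B)
     = 0.0421 × 0.3227 + 0.0406 × 0.6773
     = 0.01358567 + 0.02749838
     = 0.04108405

Step 2: Apply Bayes' theorem
P(A|D) = P(D|A)P(A) / P(D)
       = 0.01358567 / 0.04108405
       = 0.3307


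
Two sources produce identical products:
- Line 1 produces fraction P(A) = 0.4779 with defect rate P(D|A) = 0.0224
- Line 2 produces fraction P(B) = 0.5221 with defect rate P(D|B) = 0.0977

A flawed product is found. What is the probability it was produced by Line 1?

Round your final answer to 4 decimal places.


Let A = from Line 1, D = flawed

Given:
- P(A) = 0.4779, P(B) = 0.5221
- P(D|A) = 0.0224, P(D|B) = 0.0977

Step 1: Find P(D)
P(D) = P(D|A)P(A) + P(D|B)P(B)
     = 0.0224 × 0.4779 + 0.0977 × 0.5221
     = 0.01070496 + 0.05100917
     = 0.06171413

Step 2: Apply Bayes' theorem
P(A|D) = P(D|A)P(A) / P(D)
       = 0.01070496 / 0.06171413
       = 0.1735


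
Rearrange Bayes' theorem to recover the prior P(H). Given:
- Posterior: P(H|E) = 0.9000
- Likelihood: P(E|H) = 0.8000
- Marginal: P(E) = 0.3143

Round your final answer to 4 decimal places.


From Bayes' theorem: P(H|E) = P(E|H) × P(H) / P(E)

Rearranging for P(H):
P(H) = P(H|E) × P(E) / P(E|H)
     = 0.9000 × 0.3143 / 0.8000
     = 0.28287000 / 0.8000
     = 0.3536


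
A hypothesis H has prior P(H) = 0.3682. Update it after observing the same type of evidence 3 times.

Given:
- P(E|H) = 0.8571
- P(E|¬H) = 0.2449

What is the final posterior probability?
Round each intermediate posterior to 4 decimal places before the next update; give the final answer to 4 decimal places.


Sequential Bayesian updating:

Initial prior: P(H) = 0.3682

Update 1:
  P(E) = 0.8571 × 0.3682 + 0.2449 × 0.6318 = 0.31558422 + 0.15472782 = 0.47031204
  P(H|E) = 0.31558422 / 0.47031204 = 0.6710

Update 2:
  P(E) = 0.8571 × 0.6710 + 0.2449 × 0.3290 = 0.57511410 + 0.08057210 = 0.65568620
  P(H|E) = 0.57511410 / 0.65568620 = 0.8771

Update 3:
  P(E) = 0.8571 × 0.8771 + 0.2449 × 0.1229 = 0.75176241 + 0.03009821 = 0.78186062
  P(H|E) = 0.75176241 / 0.78186062 = 0.9615

Final posterior: 0.9615


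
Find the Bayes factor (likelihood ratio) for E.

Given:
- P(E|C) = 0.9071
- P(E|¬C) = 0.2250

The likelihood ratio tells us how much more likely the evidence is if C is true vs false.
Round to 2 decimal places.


Likelihood Ratio (LR) = P(E|C) / P(E|¬C)

LR = 0.9071 / 0.2250
   = 4.03

The evidence is 4.03 times more likely if C is true than if C is false.
Since LR > 1, the evidence supports C over ¬C.


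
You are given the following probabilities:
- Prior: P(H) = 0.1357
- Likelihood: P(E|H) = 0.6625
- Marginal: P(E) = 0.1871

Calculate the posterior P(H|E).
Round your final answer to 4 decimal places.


Using Bayes' theorem:

P(H|E) = P(E|H) × P(H) / P(E)
       = 0.6625 × 0.1357 / 0.1871
       = 0.08990125 / 0.1871
       = 0.4805

The evidence strengthens our belief in H.
Prior: 0.1357 → Posterior: 0.4805


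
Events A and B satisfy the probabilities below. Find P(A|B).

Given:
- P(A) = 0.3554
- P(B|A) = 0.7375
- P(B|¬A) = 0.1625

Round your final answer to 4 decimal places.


Bayes' theorem: P(A|B) = P(B|A) × P(A) / P(B)

Step 1: Calculate P(B) using law of total probability
P(B) = P(B|A)P(A) + P(B|¬A)P(¬A)
     = 0.7375 × 0.3554 + 0.1625 × 0.6446
     = 0.26210750 + 0.10474750
     = 0.36685500

Step 2: Apply Bayes' theorem
P(A|B) = P(B|A) × P(A) / P(B)
       = 0.26210750 / 0.36685500
       = 0.7145


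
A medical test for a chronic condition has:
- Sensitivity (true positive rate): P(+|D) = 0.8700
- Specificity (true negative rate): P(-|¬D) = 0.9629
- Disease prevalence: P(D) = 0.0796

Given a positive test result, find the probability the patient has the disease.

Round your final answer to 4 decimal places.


Let D = has disease, + = positive test

Given:
- P(D) = 0.0796 (prevalence)
- P(+|D) = 0.8700 (sensitivity)
- P(-|¬D) = 0.9629 (specificity)
- P(+|¬D) = 0.0371 (false positive rate = 1 - specificity)

Step 1: Find P(+)
P(+) = P(+|D)P(D) + P(+|¬D)P(¬D)
     = 0.8700 × 0.0796 + 0.0371 × 0.9204
     = 0.06925200 + 0.03414684
     = 0.10339884

Step 2: Apply Bayes' theorem for P(D|+)
P(D|+) = P(+|D)P(D) / P(+)
       = 0.06925200 / 0.10339884
       = 0.6698


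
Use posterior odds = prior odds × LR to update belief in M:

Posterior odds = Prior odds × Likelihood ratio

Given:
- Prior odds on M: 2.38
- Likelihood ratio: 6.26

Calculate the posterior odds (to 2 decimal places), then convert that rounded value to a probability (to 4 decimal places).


Step 1: Calculate posterior odds
Posterior odds = Prior odds × LR
               = 2.38 × 6.26
               = 14.90

Step 2: Convert to probability
P(M|E) = Posterior odds / (1 + Posterior odds)
       = 14.90 / (1 + 14.90)
       = 14.90 / 15.90
       = 0.9371

The evidence increased P(M) from 0.7041 to 0.9371.
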